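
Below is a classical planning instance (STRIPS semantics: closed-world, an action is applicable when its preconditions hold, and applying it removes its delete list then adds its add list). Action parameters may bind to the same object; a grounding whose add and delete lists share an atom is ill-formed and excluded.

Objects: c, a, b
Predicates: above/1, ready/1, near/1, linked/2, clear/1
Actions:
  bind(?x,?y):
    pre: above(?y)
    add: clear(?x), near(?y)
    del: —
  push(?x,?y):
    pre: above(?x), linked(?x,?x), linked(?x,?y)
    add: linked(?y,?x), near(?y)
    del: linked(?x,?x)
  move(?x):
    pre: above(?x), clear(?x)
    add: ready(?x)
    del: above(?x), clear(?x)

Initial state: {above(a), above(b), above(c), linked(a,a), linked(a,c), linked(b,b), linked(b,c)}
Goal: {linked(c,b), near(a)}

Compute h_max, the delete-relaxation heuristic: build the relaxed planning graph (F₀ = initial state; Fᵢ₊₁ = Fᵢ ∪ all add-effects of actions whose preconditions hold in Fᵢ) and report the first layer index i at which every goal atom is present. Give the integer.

1

F0 = init (7 atoms)
F1 = F0 ∪ {clear(a), clear(b), clear(c), linked(c,a), linked(c,b), near(a), near(b), near(c)}  (15 atoms)
goal ⊆ F1  ⇒  h_max = 1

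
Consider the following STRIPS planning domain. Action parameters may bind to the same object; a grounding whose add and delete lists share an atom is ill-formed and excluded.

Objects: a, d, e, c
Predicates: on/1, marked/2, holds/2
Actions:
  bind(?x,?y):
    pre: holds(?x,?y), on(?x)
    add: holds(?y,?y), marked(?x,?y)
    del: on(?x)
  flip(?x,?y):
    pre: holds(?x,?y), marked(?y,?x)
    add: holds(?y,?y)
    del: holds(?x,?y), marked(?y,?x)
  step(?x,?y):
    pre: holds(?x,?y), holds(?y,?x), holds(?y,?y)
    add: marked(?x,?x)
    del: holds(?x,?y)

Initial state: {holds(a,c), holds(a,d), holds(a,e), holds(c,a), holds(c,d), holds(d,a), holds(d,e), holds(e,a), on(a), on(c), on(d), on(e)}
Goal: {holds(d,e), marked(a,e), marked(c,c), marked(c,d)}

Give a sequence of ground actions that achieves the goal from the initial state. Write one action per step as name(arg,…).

1. bind(a,e)  →  {holds(a,c), holds(a,d), holds(a,e), holds(c,a), holds(c,d), holds(d,a), holds(d,e), holds(e,a), holds(e,e), marked(a,e), on(c), on(d), on(e)}
2. bind(d,a)  →  {holds(a,a), holds(a,c), holds(a,d), holds(a,e), holds(c,a), holds(c,d), holds(d,a), holds(d,e), holds(e,a), holds(e,e), marked(a,e), marked(d,a), on(c), on(e)}
3. bind(c,d)  →  {holds(a,a), holds(a,c), holds(a,d), holds(a,e), holds(c,a), holds(c,d), holds(d,a), holds(d,d), holds(d,e), holds(e,a), holds(e,e), marked(a,e), marked(c,d), marked(d,a), on(e)}
4. step(c,a)  →  {holds(a,a), holds(a,c), holds(a,d), holds(a,e), holds(c,d), holds(d,a), holds(d,d), holds(d,e), holds(e,a), holds(e,e), marked(a,e), marked(c,c), marked(c,d), marked(d,a), on(e)}

bind(a,e); bind(d,a); bind(c,d); step(c,a)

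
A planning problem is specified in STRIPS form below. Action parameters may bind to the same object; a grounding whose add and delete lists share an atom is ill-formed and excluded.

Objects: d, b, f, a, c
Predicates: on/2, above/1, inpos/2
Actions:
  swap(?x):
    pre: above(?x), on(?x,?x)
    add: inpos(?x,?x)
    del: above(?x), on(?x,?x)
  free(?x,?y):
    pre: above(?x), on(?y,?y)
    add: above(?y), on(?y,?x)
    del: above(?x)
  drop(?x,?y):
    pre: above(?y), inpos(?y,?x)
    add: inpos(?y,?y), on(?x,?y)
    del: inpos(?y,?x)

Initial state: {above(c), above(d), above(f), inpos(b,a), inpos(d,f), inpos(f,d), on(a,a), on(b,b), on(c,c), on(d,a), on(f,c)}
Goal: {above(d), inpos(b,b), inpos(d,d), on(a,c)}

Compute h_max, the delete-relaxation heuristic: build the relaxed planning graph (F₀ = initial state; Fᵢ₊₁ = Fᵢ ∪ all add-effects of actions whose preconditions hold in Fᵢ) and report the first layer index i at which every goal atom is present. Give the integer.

F0 = init (11 atoms)
F1 = F0 ∪ {above(a), above(b), inpos(c,c), inpos(d,d), inpos(f,f), on(a,c), on(a,d), on(a,f), on(b,c), on(b,d), on(b,f), on(c,d), on(c,f), on(d,f), on(f,d)}  (26 atoms)
F2 = F1 ∪ {inpos(a,a), inpos(b,b), on(a,b), on(b,a), on(c,a), on(c,b)}  (32 atoms)
goal ⊆ F2  ⇒  h_max = 2

2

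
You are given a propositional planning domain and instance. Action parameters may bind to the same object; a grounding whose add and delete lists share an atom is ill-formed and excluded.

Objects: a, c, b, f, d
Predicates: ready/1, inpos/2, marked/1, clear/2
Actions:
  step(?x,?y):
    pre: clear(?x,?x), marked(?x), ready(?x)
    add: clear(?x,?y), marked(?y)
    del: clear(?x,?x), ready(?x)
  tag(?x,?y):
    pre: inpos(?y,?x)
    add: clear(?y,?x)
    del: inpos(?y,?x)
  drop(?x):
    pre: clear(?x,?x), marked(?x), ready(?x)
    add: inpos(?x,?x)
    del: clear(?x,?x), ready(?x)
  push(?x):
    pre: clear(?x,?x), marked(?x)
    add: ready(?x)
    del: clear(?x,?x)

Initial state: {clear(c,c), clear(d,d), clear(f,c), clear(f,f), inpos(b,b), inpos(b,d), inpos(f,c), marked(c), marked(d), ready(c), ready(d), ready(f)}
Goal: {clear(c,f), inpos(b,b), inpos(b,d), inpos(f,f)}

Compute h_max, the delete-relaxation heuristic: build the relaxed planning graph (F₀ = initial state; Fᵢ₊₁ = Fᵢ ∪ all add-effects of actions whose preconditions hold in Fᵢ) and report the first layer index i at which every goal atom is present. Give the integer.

2

F0 = init (12 atoms)
F1 = F0 ∪ {clear(b,b), clear(b,d), clear(c,a), clear(c,b), clear(c,d), clear(c,f), clear(d,a), clear(d,b), clear(d,c), clear(d,f), inpos(c,c), inpos(d,d), marked(a), marked(b), marked(f)}  (27 atoms)
F2 = F1 ∪ {clear(f,a), clear(f,b), clear(f,d), inpos(f,f), ready(b)}  (32 atoms)
goal ⊆ F2  ⇒  h_max = 2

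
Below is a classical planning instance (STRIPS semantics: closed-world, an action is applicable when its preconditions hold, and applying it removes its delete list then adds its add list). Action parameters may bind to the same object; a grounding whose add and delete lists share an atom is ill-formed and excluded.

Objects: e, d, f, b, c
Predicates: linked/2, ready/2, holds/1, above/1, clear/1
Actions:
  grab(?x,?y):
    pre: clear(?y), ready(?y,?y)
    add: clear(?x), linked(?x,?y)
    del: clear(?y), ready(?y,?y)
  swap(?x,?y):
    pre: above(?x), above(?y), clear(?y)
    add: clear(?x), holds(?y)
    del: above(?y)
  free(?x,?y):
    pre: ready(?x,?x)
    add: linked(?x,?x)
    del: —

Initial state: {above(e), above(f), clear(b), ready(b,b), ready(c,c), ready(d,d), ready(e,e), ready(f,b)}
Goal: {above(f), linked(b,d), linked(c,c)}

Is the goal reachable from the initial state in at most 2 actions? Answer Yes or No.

No

1. grab(d,b)  →  {above(e), above(f), clear(d), linked(d,b), ready(c,c), ready(d,d), ready(e,e), ready(f,b)}
2. grab(b,d)  →  {above(e), above(f), clear(b), linked(b,d), linked(d,b), ready(c,c), ready(e,e), ready(f,b)}
3. free(c,e)  →  {above(e), above(f), clear(b), linked(b,d), linked(c,c), linked(d,b), ready(c,c), ready(e,e), ready(f,b)}
optimal plan length = 3; 3 > 2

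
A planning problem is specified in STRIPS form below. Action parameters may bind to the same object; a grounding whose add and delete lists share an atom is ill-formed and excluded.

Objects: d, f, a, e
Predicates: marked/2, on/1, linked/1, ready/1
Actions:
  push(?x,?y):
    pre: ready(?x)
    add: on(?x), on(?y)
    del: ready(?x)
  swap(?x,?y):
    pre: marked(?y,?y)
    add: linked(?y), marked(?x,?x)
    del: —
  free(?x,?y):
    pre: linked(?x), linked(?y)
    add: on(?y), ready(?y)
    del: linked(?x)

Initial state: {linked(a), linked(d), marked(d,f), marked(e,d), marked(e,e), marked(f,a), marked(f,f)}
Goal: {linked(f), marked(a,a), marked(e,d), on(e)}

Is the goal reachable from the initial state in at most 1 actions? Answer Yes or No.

No

1. swap(d,f)  →  {linked(a), linked(d), linked(f), marked(d,d), marked(d,f), marked(e,d), marked(e,e), marked(f,a), marked(f,f)}
2. swap(a,e)  →  {linked(a), linked(d), linked(e), linked(f), marked(a,a), marked(d,d), marked(d,f), marked(e,d), marked(e,e), marked(f,a), marked(f,f)}
3. free(d,e)  →  {linked(a), linked(e), linked(f), marked(a,a), marked(d,d), marked(d,f), marked(e,d), marked(e,e), marked(f,a), marked(f,f), on(e), ready(e)}
optimal plan length = 3; 3 > 1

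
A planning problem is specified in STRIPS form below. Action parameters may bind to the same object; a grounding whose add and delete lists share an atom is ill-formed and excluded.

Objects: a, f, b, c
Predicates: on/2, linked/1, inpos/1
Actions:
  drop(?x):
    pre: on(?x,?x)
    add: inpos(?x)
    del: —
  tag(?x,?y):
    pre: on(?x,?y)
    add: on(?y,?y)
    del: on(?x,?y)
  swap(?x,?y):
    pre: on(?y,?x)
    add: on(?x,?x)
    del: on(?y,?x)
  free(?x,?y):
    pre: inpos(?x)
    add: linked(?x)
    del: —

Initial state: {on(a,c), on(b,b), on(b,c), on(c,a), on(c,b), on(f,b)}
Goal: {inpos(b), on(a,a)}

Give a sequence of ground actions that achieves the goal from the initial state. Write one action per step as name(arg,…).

1. drop(b)  →  {inpos(b), on(a,c), on(b,b), on(b,c), on(c,a), on(c,b), on(f,b)}
2. tag(c,a)  →  {inpos(b), on(a,a), on(a,c), on(b,b), on(b,c), on(c,b), on(f,b)}

drop(b); tag(c,a)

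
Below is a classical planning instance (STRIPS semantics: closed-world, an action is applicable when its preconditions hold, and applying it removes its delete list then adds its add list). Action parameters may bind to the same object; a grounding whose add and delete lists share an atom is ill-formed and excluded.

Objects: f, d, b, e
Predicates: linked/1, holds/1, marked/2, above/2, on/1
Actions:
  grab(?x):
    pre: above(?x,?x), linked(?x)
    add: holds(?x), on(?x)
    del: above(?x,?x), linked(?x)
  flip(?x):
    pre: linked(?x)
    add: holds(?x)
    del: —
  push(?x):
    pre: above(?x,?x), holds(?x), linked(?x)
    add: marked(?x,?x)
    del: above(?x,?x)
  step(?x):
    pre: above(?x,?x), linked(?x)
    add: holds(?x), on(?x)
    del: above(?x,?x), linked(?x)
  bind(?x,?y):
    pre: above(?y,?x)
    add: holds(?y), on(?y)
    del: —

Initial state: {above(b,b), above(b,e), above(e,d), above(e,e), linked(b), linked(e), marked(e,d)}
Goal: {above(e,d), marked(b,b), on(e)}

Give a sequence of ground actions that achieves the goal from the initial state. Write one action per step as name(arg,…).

1. grab(e)  →  {above(b,b), above(b,e), above(e,d), holds(e), linked(b), marked(e,d), on(e)}
2. flip(b)  →  {above(b,b), above(b,e), above(e,d), holds(b), holds(e), linked(b), marked(e,d), on(e)}
3. push(b)  →  {above(b,e), above(e,d), holds(b), holds(e), linked(b), marked(b,b), marked(e,d), on(e)}

grab(e); flip(b); push(b)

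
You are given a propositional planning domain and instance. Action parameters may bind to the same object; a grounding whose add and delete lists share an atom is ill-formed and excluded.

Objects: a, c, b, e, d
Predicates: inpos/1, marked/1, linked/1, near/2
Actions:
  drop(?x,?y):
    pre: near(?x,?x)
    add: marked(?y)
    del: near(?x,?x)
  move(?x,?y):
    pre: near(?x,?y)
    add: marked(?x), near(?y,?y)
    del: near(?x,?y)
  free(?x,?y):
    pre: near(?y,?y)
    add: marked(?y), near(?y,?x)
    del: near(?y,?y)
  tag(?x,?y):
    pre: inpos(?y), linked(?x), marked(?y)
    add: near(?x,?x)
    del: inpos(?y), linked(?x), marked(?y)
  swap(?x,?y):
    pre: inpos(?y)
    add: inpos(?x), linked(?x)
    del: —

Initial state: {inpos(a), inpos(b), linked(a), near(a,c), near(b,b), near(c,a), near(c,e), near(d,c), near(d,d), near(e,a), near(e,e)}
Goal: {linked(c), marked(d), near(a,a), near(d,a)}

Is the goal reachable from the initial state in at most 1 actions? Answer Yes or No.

No

1. move(c,a)  →  {inpos(a), inpos(b), linked(a), marked(c), near(a,a), near(a,c), near(b,b), near(c,e), near(d,c), near(d,d), near(e,a), near(e,e)}
2. free(a,d)  →  {inpos(a), inpos(b), linked(a), marked(c), marked(d), near(a,a), near(a,c), near(b,b), near(c,e), near(d,a), near(d,c), near(e,a), near(e,e)}
3. swap(c,a)  →  {inpos(a), inpos(b), inpos(c), linked(a), linked(c), marked(c), marked(d), near(a,a), near(a,c), near(b,b), near(c,e), near(d,a), near(d,c), near(e,a), near(e,e)}
optimal plan length = 3; 3 > 1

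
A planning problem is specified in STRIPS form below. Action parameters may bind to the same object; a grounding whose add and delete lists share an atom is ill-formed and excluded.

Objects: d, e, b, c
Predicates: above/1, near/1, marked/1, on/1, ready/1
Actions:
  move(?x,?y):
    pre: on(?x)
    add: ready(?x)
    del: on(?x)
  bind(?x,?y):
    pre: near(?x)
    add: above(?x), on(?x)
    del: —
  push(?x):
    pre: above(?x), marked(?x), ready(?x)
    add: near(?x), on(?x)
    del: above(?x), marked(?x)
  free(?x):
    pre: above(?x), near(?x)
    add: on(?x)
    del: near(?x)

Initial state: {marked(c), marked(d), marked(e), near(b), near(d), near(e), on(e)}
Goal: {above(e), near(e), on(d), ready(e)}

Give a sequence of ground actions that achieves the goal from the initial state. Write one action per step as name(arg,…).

1. move(e,d)  →  {marked(c), marked(d), marked(e), near(b), near(d), near(e), ready(e)}
2. bind(d,d)  →  {above(d), marked(c), marked(d), marked(e), near(b), near(d), near(e), on(d), ready(e)}
3. bind(e,d)  →  {above(d), above(e), marked(c), marked(d), marked(e), near(b), near(d), near(e), on(d), on(e), ready(e)}

move(e,d); bind(d,d); bind(e,d)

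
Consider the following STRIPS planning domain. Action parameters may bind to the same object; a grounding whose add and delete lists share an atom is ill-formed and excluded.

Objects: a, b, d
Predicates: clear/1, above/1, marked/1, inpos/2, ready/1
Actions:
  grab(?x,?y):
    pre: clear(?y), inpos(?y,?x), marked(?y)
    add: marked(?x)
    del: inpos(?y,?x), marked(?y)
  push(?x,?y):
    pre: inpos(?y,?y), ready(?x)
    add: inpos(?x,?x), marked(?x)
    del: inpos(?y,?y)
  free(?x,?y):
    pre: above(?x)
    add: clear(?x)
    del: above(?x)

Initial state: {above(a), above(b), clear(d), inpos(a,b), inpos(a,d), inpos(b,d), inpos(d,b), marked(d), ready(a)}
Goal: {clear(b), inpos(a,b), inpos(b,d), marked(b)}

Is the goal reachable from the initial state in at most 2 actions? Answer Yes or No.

1. grab(b,d)  →  {above(a), above(b), clear(d), inpos(a,b), inpos(a,d), inpos(b,d), marked(b), ready(a)}
2. free(b,a)  →  {above(a), clear(b), clear(d), inpos(a,b), inpos(a,d), inpos(b,d), marked(b), ready(a)}
optimal plan length = 2; 2 ≤ 2

Yes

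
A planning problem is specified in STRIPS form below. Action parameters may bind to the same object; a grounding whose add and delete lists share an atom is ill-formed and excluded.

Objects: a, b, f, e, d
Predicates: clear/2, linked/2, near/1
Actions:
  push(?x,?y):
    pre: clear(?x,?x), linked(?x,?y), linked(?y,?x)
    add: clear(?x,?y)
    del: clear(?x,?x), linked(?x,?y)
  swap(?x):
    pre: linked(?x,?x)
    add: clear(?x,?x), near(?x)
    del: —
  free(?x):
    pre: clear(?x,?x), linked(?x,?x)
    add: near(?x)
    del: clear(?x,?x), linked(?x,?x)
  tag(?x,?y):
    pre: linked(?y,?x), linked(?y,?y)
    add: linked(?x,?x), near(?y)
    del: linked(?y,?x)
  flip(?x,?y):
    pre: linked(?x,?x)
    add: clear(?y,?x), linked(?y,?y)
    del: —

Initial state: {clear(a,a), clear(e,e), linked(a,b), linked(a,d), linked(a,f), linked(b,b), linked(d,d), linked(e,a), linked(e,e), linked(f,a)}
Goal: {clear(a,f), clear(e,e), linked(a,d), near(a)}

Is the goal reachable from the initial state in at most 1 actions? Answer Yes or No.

1. push(a,f)  →  {clear(a,f), clear(e,e), linked(a,b), linked(a,d), linked(b,b), linked(d,d), linked(e,a), linked(e,e), linked(f,a)}
2. tag(a,e)  →  {clear(a,f), clear(e,e), linked(a,a), linked(a,b), linked(a,d), linked(b,b), linked(d,d), linked(e,e), linked(f,a), near(e)}
3. swap(a)  →  {clear(a,a), clear(a,f), clear(e,e), linked(a,a), linked(a,b), linked(a,d), linked(b,b), linked(d,d), linked(e,e), linked(f,a), near(a), near(e)}
optimal plan length = 3; 3 > 1

No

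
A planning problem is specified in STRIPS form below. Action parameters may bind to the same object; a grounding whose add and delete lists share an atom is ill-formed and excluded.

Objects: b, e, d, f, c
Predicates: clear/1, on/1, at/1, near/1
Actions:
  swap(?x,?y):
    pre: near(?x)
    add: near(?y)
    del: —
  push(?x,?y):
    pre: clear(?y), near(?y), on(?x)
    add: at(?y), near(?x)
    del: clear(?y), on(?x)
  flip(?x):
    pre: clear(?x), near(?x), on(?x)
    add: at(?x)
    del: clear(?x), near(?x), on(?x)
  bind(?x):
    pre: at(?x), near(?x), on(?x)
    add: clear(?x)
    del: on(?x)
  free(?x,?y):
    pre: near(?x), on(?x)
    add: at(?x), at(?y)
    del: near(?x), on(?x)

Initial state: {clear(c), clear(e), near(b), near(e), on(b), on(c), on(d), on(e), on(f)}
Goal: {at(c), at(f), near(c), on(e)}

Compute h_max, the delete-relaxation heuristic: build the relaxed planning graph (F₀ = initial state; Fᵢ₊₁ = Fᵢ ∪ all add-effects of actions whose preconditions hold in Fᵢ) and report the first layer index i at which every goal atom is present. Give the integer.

F0 = init (9 atoms)
F1 = F0 ∪ {at(b), at(c), at(d), at(e), at(f), near(c), near(d), near(f)}  (17 atoms)
goal ⊆ F1  ⇒  h_max = 1

1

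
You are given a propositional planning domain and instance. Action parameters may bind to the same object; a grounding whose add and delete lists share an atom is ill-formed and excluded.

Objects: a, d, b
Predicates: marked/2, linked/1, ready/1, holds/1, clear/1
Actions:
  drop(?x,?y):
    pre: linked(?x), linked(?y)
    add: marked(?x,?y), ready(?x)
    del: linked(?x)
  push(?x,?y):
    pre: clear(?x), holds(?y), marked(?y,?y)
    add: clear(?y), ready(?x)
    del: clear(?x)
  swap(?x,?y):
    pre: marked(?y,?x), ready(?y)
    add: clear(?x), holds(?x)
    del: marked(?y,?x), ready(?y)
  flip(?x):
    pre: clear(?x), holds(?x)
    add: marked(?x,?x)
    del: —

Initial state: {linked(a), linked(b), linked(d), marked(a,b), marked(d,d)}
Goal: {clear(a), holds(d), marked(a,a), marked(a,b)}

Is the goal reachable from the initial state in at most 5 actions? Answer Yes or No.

1. drop(a,a)  →  {linked(b), linked(d), marked(a,a), marked(a,b), marked(d,d), ready(a)}
2. drop(d,d)  →  {linked(b), marked(a,a), marked(a,b), marked(d,d), ready(a), ready(d)}
3. swap(a,a)  →  {clear(a), holds(a), linked(b), marked(a,b), marked(d,d), ready(d)}
4. swap(d,d)  →  {clear(a), clear(d), holds(a), holds(d), linked(b), marked(a,b)}
5. flip(a)  →  {clear(a), clear(d), holds(a), holds(d), linked(b), marked(a,a), marked(a,b)}
optimal plan length = 5; 5 ≤ 5

Yes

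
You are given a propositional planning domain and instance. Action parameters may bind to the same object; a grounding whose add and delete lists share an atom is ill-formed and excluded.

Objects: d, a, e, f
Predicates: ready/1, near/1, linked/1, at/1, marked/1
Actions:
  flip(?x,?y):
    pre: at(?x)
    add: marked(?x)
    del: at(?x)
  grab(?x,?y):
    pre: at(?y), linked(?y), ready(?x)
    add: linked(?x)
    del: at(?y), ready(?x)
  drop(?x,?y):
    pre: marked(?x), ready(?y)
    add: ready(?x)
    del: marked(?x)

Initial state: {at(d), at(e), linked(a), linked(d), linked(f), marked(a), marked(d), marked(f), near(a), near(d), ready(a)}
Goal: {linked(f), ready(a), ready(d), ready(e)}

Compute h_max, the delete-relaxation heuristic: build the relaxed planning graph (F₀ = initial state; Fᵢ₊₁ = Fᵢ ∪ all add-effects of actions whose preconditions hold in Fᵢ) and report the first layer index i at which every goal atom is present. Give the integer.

F0 = init (11 atoms)
F1 = F0 ∪ {marked(e), ready(d), ready(f)}  (14 atoms)
F2 = F1 ∪ {ready(e)}  (15 atoms)
goal ⊆ F2  ⇒  h_max = 2

2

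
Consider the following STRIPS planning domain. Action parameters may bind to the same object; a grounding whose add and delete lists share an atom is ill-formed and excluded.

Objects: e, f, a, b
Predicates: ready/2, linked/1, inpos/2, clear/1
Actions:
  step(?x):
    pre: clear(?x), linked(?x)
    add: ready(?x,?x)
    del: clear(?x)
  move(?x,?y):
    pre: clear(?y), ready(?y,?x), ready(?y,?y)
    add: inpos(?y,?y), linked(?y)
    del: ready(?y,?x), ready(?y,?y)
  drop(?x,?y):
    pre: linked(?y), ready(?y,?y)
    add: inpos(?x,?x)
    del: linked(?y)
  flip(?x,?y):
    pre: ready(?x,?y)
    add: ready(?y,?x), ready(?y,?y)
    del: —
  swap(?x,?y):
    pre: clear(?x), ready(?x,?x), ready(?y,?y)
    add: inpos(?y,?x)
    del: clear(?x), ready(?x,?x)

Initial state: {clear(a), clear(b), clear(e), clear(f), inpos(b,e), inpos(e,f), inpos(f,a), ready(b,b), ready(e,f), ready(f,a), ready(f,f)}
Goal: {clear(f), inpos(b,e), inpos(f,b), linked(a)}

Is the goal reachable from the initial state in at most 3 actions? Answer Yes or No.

1. flip(f,a)  →  {clear(a), clear(b), clear(e), clear(f), inpos(b,e), inpos(e,f), inpos(f,a), ready(a,a), ready(a,f), ready(b,b), ready(e,f), ready(f,a), ready(f,f)}
2. move(f,a)  →  {clear(a), clear(b), clear(e), clear(f), inpos(a,a), inpos(b,e), inpos(e,f), inpos(f,a), linked(a), ready(b,b), ready(e,f), ready(f,a), ready(f,f)}
3. swap(b,f)  →  {clear(a), clear(e), clear(f), inpos(a,a), inpos(b,e), inpos(e,f), inpos(f,a), inpos(f,b), linked(a), ready(e,f), ready(f,a), ready(f,f)}
optimal plan length = 3; 3 ≤ 3

Yes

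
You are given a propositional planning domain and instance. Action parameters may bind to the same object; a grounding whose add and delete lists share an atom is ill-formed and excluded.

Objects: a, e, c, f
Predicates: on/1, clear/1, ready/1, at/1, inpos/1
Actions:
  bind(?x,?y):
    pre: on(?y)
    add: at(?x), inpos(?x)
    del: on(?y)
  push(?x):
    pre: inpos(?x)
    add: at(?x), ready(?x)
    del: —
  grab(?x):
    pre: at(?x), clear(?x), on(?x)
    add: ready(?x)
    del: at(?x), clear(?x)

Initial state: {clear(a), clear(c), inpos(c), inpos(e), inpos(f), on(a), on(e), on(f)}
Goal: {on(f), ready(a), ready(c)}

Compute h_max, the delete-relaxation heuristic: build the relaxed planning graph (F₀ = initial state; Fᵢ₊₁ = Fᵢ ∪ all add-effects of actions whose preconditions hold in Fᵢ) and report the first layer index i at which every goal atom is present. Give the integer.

2

F0 = init (8 atoms)
F1 = F0 ∪ {at(a), at(c), at(e), at(f), inpos(a), ready(c), ready(e), ready(f)}  (16 atoms)
F2 = F1 ∪ {ready(a)}  (17 atoms)
goal ⊆ F2  ⇒  h_max = 2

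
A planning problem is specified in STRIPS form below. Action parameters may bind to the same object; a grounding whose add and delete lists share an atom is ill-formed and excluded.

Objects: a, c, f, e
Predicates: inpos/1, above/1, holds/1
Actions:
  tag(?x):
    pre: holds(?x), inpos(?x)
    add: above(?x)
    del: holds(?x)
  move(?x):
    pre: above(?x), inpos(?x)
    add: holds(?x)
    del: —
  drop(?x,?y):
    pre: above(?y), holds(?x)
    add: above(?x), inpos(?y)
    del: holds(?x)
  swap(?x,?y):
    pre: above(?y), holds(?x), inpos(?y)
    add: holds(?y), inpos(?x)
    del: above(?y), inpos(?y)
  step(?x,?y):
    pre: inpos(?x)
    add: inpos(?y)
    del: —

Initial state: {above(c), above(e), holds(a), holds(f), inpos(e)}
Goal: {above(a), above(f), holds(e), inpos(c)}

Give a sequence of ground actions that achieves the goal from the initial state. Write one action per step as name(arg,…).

1. move(e)  →  {above(c), above(e), holds(a), holds(e), holds(f), inpos(e)}
2. drop(a,c)  →  {above(a), above(c), above(e), holds(e), holds(f), inpos(c), inpos(e)}
3. drop(f,a)  →  {above(a), above(c), above(e), above(f), holds(e), inpos(a), inpos(c), inpos(e)}

move(e); drop(a,c); drop(f,a)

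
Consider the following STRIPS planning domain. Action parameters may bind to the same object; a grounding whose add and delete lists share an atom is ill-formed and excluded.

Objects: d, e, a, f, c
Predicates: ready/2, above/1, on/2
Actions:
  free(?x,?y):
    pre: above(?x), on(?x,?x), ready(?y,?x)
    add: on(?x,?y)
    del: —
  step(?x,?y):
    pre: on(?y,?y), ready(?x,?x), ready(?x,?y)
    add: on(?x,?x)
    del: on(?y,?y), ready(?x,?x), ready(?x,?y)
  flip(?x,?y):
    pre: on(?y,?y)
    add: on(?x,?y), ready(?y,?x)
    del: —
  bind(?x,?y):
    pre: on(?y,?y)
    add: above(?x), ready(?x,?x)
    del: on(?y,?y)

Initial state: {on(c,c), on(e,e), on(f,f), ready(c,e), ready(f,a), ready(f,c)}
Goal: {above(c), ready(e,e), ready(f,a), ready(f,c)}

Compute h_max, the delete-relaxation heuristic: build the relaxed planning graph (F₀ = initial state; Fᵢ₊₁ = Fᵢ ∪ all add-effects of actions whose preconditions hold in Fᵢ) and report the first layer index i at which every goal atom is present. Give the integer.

1

F0 = init (6 atoms)
F1 = F0 ∪ {above(a), above(c), above(d), above(e), above(f), on(a,c), on(a,e), on(a,f), on(c,e), on(c,f), on(d,c), on(d,e), on(d,f), on(e,c), on(e,f), on(f,c), on(f,e), ready(a,a), ready(c,a), ready(c,c), ready(c,d), ready(c,f), ready(d,d), ready(e,a), ready(e,c), ready(e,d), ready(e,e), ready(e,f), ready(f,d), ready(f,e), ready(f,f)}  (37 atoms)
goal ⊆ F1  ⇒  h_max = 1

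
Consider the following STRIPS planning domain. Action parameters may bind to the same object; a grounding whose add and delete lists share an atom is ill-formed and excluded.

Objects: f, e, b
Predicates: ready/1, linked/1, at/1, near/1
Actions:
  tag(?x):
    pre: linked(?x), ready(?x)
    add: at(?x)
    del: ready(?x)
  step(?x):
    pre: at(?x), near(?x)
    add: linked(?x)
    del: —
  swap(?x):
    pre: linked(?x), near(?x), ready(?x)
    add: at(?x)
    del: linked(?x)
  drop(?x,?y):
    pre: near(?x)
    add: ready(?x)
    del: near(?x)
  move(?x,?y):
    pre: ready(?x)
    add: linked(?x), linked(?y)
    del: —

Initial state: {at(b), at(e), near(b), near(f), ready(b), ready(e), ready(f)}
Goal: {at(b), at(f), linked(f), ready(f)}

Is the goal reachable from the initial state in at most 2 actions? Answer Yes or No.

1. move(f,f)  →  {at(b), at(e), linked(f), near(b), near(f), ready(b), ready(e), ready(f)}
2. tag(f)  →  {at(b), at(e), at(f), linked(f), near(b), near(f), ready(b), ready(e)}
3. drop(f,f)  →  {at(b), at(e), at(f), linked(f), near(b), ready(b), ready(e), ready(f)}
optimal plan length = 3; 3 > 2

No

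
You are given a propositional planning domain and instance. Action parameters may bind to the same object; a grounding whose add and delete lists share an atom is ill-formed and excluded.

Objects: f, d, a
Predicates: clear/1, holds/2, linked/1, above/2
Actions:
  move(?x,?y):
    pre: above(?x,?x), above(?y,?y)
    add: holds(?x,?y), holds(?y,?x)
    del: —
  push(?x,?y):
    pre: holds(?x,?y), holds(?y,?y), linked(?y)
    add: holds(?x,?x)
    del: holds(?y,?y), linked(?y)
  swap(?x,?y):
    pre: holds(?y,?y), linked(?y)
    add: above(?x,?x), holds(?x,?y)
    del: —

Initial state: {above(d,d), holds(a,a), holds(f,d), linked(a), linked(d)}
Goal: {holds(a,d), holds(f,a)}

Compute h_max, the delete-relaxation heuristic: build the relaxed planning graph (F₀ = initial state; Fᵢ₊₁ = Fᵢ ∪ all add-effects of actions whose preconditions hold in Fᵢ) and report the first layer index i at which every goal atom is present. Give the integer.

F0 = init (5 atoms)
F1 = F0 ∪ {above(a,a), above(f,f), holds(d,a), holds(d,d), holds(f,a)}  (10 atoms)
F2 = F1 ∪ {holds(a,d), holds(a,f), holds(d,f), holds(f,f)}  (14 atoms)
goal ⊆ F2  ⇒  h_max = 2

2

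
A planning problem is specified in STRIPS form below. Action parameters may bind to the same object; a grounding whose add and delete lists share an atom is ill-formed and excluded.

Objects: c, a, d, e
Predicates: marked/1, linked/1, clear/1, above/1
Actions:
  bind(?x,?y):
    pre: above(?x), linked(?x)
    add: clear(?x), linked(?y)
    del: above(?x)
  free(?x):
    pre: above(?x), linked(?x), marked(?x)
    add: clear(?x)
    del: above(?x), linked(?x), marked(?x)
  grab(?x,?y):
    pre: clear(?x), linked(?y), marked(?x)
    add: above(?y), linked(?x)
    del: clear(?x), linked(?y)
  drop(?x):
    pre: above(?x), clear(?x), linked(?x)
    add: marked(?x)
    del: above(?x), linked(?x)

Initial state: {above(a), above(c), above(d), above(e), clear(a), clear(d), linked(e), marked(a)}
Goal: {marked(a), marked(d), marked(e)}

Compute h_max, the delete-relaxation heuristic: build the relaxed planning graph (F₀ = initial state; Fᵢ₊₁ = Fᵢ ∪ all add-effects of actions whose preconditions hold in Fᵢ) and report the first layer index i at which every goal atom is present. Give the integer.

2

F0 = init (8 atoms)
F1 = F0 ∪ {clear(e), linked(a), linked(c), linked(d)}  (12 atoms)
F2 = F1 ∪ {clear(c), marked(d), marked(e)}  (15 atoms)
goal ⊆ F2  ⇒  h_max = 2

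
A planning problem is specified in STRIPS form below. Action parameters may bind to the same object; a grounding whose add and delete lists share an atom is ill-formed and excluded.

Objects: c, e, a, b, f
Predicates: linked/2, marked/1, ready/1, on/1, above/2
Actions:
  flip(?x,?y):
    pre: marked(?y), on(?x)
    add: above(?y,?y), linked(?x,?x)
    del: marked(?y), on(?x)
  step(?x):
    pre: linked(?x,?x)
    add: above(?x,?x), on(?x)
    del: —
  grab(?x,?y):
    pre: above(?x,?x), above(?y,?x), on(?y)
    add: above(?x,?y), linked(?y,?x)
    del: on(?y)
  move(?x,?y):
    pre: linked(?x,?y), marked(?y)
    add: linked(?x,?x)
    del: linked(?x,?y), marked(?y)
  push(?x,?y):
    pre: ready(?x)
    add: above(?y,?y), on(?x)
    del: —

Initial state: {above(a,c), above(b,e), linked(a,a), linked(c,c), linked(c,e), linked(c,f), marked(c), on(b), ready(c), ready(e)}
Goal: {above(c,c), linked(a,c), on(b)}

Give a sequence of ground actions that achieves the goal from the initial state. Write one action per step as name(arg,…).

1. step(c)  →  {above(a,c), above(b,e), above(c,c), linked(a,a), linked(c,c), linked(c,e), linked(c,f), marked(c), on(b), on(c), ready(c), ready(e)}
2. step(a)  →  {above(a,a), above(a,c), above(b,e), above(c,c), linked(a,a), linked(c,c), linked(c,e), linked(c,f), marked(c), on(a), on(b), on(c), ready(c), ready(e)}
3. grab(c,a)  →  {above(a,a), above(a,c), above(b,e), above(c,a), above(c,c), linked(a,a), linked(a,c), linked(c,c), linked(c,e), linked(c,f), marked(c), on(b), on(c), ready(c), ready(e)}

step(c); step(a); grab(c,a)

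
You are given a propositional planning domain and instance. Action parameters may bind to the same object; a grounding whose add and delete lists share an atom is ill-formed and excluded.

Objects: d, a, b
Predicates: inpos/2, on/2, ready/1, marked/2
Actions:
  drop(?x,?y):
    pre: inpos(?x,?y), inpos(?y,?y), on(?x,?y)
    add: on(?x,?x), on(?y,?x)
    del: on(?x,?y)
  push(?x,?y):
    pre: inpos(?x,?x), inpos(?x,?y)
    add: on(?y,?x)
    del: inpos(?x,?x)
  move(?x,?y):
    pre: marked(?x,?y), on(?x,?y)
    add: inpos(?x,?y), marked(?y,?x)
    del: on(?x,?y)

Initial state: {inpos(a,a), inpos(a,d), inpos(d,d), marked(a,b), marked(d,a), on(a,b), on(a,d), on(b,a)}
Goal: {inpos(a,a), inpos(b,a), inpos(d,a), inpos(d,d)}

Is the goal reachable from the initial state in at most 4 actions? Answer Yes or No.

Yes

1. drop(a,d)  →  {inpos(a,a), inpos(a,d), inpos(d,d), marked(a,b), marked(d,a), on(a,a), on(a,b), on(b,a), on(d,a)}
2. move(d,a)  →  {inpos(a,a), inpos(a,d), inpos(d,a), inpos(d,d), marked(a,b), marked(a,d), marked(d,a), on(a,a), on(a,b), on(b,a)}
3. move(a,b)  →  {inpos(a,a), inpos(a,b), inpos(a,d), inpos(d,a), inpos(d,d), marked(a,b), marked(a,d), marked(b,a), marked(d,a), on(a,a), on(b,a)}
4. move(b,a)  →  {inpos(a,a), inpos(a,b), inpos(a,d), inpos(b,a), inpos(d,a), inpos(d,d), marked(a,b), marked(a,d), marked(b,a), marked(d,a), on(a,a)}
optimal plan length = 4; 4 ≤ 4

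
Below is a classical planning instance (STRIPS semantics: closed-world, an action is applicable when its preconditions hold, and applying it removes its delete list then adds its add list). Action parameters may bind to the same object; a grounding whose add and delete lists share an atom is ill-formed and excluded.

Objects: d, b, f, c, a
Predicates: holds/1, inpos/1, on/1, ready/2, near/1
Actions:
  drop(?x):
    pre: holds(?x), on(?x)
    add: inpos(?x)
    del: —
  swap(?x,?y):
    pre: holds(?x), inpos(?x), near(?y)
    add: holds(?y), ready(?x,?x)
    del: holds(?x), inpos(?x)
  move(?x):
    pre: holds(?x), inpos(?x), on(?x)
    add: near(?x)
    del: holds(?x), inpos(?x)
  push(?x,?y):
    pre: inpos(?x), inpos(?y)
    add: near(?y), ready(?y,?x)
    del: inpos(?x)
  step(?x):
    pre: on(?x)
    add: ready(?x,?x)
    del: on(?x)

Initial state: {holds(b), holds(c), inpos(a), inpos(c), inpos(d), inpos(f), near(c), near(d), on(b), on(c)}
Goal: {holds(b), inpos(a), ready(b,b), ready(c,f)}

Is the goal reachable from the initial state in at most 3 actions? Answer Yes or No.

1. push(f,c)  →  {holds(b), holds(c), inpos(a), inpos(c), inpos(d), near(c), near(d), on(b), on(c), ready(c,f)}
2. step(b)  →  {holds(b), holds(c), inpos(a), inpos(c), inpos(d), near(c), near(d), on(c), ready(b,b), ready(c,f)}
optimal plan length = 2; 2 ≤ 3

Yes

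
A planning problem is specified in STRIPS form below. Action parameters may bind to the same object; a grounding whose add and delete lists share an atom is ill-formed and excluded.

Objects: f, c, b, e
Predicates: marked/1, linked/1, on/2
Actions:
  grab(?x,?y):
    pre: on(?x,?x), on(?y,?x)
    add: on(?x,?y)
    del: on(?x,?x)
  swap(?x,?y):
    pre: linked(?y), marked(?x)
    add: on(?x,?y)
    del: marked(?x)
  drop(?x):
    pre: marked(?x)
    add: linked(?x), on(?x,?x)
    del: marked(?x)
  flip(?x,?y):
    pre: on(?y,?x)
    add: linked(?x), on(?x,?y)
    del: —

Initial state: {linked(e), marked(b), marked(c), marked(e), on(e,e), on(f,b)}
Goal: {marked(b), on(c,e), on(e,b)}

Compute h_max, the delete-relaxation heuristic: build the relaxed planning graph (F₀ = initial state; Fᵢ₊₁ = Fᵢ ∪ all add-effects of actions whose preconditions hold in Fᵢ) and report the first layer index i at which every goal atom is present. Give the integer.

F0 = init (6 atoms)
F1 = F0 ∪ {linked(b), linked(c), on(b,b), on(b,e), on(b,f), on(c,c), on(c,e)}  (13 atoms)
F2 = F1 ∪ {linked(f), on(b,c), on(c,b), on(e,b), on(e,c)}  (18 atoms)
goal ⊆ F2  ⇒  h_max = 2

2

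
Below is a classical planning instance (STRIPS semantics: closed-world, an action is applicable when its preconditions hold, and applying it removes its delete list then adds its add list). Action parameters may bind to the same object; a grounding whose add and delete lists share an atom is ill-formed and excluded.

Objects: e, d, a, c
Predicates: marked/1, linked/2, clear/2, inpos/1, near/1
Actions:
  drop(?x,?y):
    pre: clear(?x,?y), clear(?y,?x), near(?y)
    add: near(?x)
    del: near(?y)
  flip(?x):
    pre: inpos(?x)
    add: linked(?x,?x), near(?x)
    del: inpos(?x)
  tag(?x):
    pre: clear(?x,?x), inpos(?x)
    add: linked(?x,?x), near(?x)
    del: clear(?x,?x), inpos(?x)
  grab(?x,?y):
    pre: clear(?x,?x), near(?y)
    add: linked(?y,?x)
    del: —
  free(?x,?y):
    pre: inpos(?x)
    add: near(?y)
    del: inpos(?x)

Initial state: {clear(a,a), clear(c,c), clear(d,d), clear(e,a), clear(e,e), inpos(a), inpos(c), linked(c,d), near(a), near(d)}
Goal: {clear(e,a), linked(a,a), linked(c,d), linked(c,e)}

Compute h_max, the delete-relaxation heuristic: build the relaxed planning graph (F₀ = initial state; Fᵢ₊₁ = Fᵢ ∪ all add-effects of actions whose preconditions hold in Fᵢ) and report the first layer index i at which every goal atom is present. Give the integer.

2

F0 = init (10 atoms)
F1 = F0 ∪ {linked(a,a), linked(a,c), linked(a,d), linked(a,e), linked(c,c), linked(d,a), linked(d,c), linked(d,d), linked(d,e), near(c), near(e)}  (21 atoms)
F2 = F1 ∪ {linked(c,a), linked(c,e), linked(e,a), linked(e,c), linked(e,d), linked(e,e)}  (27 atoms)
goal ⊆ F2  ⇒  h_max = 2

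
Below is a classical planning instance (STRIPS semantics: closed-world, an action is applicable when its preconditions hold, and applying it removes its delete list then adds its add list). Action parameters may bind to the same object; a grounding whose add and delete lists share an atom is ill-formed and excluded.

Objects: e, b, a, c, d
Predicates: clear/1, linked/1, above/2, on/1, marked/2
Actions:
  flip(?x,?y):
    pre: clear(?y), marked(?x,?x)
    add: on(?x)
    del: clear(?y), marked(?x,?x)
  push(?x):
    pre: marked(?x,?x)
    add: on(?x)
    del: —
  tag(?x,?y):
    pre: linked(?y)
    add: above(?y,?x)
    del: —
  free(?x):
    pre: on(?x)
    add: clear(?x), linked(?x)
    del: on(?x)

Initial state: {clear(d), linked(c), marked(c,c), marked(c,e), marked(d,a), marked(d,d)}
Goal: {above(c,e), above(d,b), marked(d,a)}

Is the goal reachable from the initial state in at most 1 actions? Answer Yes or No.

1. flip(d,d)  →  {linked(c), marked(c,c), marked(c,e), marked(d,a), on(d)}
2. tag(e,c)  →  {above(c,e), linked(c), marked(c,c), marked(c,e), marked(d,a), on(d)}
3. free(d)  →  {above(c,e), clear(d), linked(c), linked(d), marked(c,c), marked(c,e), marked(d,a)}
4. tag(b,d)  →  {above(c,e), above(d,b), clear(d), linked(c), linked(d), marked(c,c), marked(c,e), marked(d,a)}
optimal plan length = 4; 4 > 1

No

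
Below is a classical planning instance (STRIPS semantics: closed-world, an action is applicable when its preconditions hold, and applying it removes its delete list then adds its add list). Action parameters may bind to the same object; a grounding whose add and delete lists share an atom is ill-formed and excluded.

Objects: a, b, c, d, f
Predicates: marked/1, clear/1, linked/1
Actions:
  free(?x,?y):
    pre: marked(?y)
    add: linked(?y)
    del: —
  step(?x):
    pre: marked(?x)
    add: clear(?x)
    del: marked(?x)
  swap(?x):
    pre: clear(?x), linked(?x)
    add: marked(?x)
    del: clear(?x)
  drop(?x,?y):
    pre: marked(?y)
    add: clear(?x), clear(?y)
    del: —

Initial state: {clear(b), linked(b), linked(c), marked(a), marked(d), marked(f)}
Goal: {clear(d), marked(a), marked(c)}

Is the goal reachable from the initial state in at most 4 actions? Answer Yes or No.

Yes

1. drop(c,d)  →  {clear(b), clear(c), clear(d), linked(b), linked(c), marked(a), marked(d), marked(f)}
2. swap(c)  →  {clear(b), clear(d), linked(b), linked(c), marked(a), marked(c), marked(d), marked(f)}
optimal plan length = 2; 2 ≤ 4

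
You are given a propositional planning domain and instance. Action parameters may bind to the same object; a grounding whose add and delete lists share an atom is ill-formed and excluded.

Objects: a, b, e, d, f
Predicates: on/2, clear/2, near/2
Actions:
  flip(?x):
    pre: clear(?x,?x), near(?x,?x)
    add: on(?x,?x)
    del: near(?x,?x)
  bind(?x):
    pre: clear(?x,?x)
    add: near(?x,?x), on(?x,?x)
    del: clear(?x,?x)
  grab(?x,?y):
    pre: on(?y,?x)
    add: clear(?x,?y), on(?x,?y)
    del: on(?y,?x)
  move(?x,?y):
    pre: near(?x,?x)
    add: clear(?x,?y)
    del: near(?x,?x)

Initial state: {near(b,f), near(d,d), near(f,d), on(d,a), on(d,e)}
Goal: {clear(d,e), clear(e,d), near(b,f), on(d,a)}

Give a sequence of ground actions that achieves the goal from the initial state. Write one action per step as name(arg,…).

grab(e,d); grab(d,e)

1. grab(e,d)  →  {clear(e,d), near(b,f), near(d,d), near(f,d), on(d,a), on(e,d)}
2. grab(d,e)  →  {clear(d,e), clear(e,d), near(b,f), near(d,d), near(f,d), on(d,a), on(d,e)}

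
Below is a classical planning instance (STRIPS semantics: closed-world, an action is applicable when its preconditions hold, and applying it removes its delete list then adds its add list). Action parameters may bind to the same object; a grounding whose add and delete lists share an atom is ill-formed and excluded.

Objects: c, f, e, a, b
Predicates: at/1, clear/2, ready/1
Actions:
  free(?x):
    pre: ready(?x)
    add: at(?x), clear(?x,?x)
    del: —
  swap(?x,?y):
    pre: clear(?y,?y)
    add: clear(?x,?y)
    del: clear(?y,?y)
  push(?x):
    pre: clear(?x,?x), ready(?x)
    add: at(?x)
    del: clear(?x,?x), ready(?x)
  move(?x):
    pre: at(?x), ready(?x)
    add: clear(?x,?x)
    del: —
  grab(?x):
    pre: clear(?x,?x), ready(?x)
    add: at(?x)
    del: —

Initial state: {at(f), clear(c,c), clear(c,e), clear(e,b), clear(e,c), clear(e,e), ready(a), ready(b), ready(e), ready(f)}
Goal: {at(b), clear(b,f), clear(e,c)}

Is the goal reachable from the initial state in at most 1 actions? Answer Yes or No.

1. free(f)  →  {at(f), clear(c,c), clear(c,e), clear(e,b), clear(e,c), clear(e,e), clear(f,f), ready(a), ready(b), ready(e), ready(f)}
2. free(b)  →  {at(b), at(f), clear(b,b), clear(c,c), clear(c,e), clear(e,b), clear(e,c), clear(e,e), clear(f,f), ready(a), ready(b), ready(e), ready(f)}
3. swap(b,f)  →  {at(b), at(f), clear(b,b), clear(b,f), clear(c,c), clear(c,e), clear(e,b), clear(e,c), clear(e,e), ready(a), ready(b), ready(e), ready(f)}
optimal plan length = 3; 3 > 1

No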